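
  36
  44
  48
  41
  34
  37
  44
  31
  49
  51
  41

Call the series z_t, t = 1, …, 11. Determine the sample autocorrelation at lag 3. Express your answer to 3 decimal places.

Mean z̄ = (36 + 44 + 48 + 41 + 34 + 37 + 44 + 31 + 49 + 51 + 41)/11 = 41.4545
Numerator Σ_{t=1}^{8}(z_t−z̄)(z_{t+3}−z̄) = 26.5620
Denominator Σ(z_t−z̄)² = 418.7273
r_3 = 26.5620 / 418.7273 = 0.063

0.063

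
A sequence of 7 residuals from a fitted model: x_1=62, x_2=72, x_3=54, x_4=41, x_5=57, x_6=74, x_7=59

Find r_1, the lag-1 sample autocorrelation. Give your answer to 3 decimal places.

Mean x̄ = (62 + 72 + 54 + 41 + 57 + 74 + 59)/7 = 59.8571
Numerator Σ_{t=1}^{6}(x_t−x̄)(x_{t+1}−x̄) = 66.6939
Denominator Σ(x_t−x̄)² = 750.8571
r_1 = 66.6939 / 750.8571 = 0.089

0.089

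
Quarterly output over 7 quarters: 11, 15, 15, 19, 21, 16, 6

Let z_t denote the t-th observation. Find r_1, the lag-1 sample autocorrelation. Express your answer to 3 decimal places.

Mean z̄ = (11 + 15 + 15 + 19 + 21 + 16 + 6)/7 = 14.7143
Deviations from mean: -3.7143, 0.2857, 0.2857, 4.2857, 6.2857, 1.2857, -8.7143
Numerator Σ_{t=1}^{6}(z_t−z̄)(z_{t+1}−z̄) = 24.0612
Denominator Σ(z_t−z̄)² = 149.4286
r_1 = 24.0612 / 149.4286 = 0.161

0.161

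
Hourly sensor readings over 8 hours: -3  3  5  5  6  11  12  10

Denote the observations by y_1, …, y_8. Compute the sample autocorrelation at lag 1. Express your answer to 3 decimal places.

0.499

Mean ȳ = (-3 + 3 + 5 + 5 + 6 + 11 + 12 + 10)/8 = 6.1250
Deviations from mean: -9.1250, -3.1250, -1.1250, -1.1250, -0.1250, 4.8750, 5.8750, 3.8750
Σ(y_t−ȳ)(y_{t+1}−ȳ) = (28.5156) + (3.5156) + (1.2656) + (0.1406) + (-0.6094) + (28.6406) + (22.7656) = 84.2344
Denominator Σ(y_t−ȳ)² = 168.8750
r_1 = 84.2344 / 168.8750 = 0.499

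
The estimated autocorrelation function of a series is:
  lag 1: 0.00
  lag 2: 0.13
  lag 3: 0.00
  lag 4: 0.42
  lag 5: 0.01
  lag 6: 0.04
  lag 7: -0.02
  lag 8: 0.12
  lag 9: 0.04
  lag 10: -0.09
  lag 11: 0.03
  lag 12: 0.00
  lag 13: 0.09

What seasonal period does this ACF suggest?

4

The largest autocorrelation is r_4 = 0.42; the remaining lags stay at or below 0.13.
The dominant spike at lag 4 indicates a seasonal period of 4.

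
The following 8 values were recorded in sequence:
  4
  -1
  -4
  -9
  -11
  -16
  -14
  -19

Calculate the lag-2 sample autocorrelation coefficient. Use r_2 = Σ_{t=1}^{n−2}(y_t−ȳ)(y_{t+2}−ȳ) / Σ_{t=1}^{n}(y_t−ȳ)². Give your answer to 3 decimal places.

Mean ȳ = (4 − 1 − 4 − 9 − 11 − 16 − 14 − 19)/8 = -8.7500
Numerator Σ_{t=1}^{6}(y_t−ȳ)(y_{t+2}−ȳ) = 135.8750
Denominator Σ(y_t−ȳ)² = 435.5000
r_2 = 135.8750 / 435.5000 = 0.312

0.312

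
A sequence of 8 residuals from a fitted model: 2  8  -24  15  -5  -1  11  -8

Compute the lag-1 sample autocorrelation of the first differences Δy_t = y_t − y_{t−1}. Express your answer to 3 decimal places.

First differences Δy: 6, -32, 39, -20, 4, 12, -19
Mean of differences = -1.4286
Numerator Σ(Δy_t−Δȳ)(Δy_{t+1}−Δȳ) = -2477.7551
Denominator Σ(Δy_t−Δȳ)² = 3487.7143
r_1(Δy) = -2477.7551 / 3487.7143 = -0.710

-0.710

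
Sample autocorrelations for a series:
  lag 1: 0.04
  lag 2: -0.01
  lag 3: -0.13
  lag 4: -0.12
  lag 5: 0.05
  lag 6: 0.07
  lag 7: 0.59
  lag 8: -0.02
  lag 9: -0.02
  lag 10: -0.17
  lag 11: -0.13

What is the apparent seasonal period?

The largest autocorrelation is r_7 = 0.59; the remaining lags stay at or below 0.07.
The dominant spike at lag 7 indicates a seasonal period of 7.

7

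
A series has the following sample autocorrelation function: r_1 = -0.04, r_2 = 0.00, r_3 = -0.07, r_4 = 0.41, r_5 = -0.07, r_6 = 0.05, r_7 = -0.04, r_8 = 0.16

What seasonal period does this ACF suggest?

The largest autocorrelation is r_4 = 0.41, with a weaker echo at lag 8 (0.16); the remaining lags stay at or below 0.05.
The dominant spike at lag 4 indicates a seasonal period of 4.

4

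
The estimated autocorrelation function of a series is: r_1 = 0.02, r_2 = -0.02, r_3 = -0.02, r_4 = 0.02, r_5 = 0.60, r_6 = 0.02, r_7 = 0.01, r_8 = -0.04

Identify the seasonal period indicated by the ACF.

5

The largest autocorrelation is r_5 = 0.60; the remaining lags stay at or below 0.02.
The dominant spike at lag 5 indicates a seasonal period of 5.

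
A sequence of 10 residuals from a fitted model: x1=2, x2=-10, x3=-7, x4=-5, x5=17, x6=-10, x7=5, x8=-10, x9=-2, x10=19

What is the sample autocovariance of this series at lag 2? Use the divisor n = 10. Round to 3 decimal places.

-4.902

Mean x̄ = (2 − 10 − 7 − 5 + 17 − 10 + 5 − 10 − 2 + 19)/10 = -0.1000
Σ_{t=1}^{8}(x_t−x̄)(x_{t+2}−x̄) = -49.0200
γ_2 = -49.0200 / 10 = -4.902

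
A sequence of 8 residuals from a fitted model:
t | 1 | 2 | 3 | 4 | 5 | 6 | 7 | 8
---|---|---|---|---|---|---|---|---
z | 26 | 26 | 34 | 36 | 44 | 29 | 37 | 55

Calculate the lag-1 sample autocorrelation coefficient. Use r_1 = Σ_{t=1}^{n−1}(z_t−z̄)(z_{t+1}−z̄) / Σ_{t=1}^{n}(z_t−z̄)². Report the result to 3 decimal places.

Mean z̄ = (26 + 26 + 34 + 36 + 44 + 29 + 37 + 55)/8 = 35.8750
Deviations from mean: -9.8750, -9.8750, -1.8750, 0.1250, 8.1250, -6.8750, 1.1250, 19.1250
Σ(z_t−z̄)(z_{t+1}−z̄) = (97.5156) + (18.5156) + (-0.2344) + (1.0156) + (-55.8594) + (-7.7344) + (21.5156) = 74.7344
Denominator Σ(z_t−z̄)² = 678.8750
r_1 = 74.7344 / 678.8750 = 0.110

0.110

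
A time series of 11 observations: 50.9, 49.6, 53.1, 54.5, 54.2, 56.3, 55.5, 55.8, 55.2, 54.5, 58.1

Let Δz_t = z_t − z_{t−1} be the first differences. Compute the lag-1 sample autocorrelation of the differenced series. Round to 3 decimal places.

-0.301

First differences Δz: -1.3, 3.5, 1.4, -0.3, 2.1, -0.8, 0.3, -0.6, -0.7, 3.6
Mean of differences = 0.7200
Numerator Σ(Δz_t−Δz̄)(Δz_{t+1}−Δz̄) = -8.9464
Denominator Σ(Δz_t−Δz̄)² = 29.7560
r_1(Δz) = -8.9464 / 29.7560 = -0.301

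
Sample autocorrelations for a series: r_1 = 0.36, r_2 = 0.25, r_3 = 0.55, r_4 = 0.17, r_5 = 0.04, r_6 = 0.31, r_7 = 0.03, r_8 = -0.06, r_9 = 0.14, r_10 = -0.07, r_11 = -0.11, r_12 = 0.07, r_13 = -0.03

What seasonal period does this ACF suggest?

The largest autocorrelation is r_3 = 0.55; the remaining lags stay at or below 0.36. The elevated value at lag 1 (0.36), dropping to 0.25 at lag 2, reflects decaying short-term dependence rather than seasonality.
The dominant spike at lag 3 indicates a seasonal period of 3.

3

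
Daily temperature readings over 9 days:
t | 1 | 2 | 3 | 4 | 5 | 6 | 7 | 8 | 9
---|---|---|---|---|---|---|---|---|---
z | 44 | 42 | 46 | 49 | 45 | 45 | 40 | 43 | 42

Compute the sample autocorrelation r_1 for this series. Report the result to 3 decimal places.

Mean z̄ = (44 + 42 + 46 + 49 + 45 + 45 + 40 + 43 + 42)/9 = 44.0000
Numerator Σ_{t=1}^{8}(z_t−z̄)(z_{t+1}−z̄) = 14.0000
Denominator Σ(z_t−z̄)² = 56.0000
r_1 = 14.0000 / 56.0000 = 0.250

0.250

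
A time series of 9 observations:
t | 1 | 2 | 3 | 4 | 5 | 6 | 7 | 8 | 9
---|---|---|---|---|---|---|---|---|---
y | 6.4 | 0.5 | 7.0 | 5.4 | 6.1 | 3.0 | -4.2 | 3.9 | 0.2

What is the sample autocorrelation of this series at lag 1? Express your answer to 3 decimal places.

-0.097

Mean ȳ = (6.4 + 0.5 + 7.0 + 5.4 + 6.1 + 3.0 − 4.2 + 3.9 + 0.2)/9 = 3.1444
Numerator Σ_{t=1}^{8}(y_t−ȳ)(y_{t+1}−ȳ) = -10.5820
Denominator Σ(y_t−ȳ)² = 109.4822
r_1 = -10.5820 / 109.4822 = -0.097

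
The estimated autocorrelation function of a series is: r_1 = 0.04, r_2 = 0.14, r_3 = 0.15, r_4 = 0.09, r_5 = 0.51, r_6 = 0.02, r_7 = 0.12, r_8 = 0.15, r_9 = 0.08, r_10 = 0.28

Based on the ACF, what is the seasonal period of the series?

The largest autocorrelation is r_5 = 0.51, with a weaker echo at lag 10 (0.28); the remaining lags stay at or below 0.15.
The dominant spike at lag 5 indicates a seasonal period of 5.

5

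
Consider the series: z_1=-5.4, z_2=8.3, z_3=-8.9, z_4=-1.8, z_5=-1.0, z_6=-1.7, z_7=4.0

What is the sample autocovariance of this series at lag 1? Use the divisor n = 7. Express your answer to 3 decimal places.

Mean z̄ = (-5.4 + 8.3 − 8.9 − 1.8 − 1.0 − 1.7 + 4.0)/7 = -0.9286
Deviations: -4.4714, 9.2286, -7.9714, -0.8714, -0.0714, -0.7714, 4.9286
Σ_{t=1}^{6}(z_t−z̄)(z_{t+1}−z̄) = -111.5680
γ_1 = -111.5680 / 7 = -15.938

-15.938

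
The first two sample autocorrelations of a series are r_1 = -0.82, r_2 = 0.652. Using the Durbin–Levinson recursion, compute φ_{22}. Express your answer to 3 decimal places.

φ_{22} = (r_2 − r_1²) / (1 − r_1²)
r_1² = (-0.82)² = 0.6724
Numerator = 0.652 − 0.6724 = -0.0204; denominator = 1 − 0.6724 = 0.3276
φ_{22} = -0.0204 / 0.3276 = -0.062

-0.062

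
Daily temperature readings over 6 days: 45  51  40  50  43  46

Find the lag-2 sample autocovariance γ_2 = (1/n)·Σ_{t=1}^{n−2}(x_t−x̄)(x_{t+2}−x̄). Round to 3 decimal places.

Mean x̄ = (45 + 51 + 40 + 50 + 43 + 46)/6 = 45.8333
Deviations: -0.8333, 5.1667, -5.8333, 4.1667, -2.8333, 0.1667
Σ_{t=1}^{4}(x_t−x̄)(x_{t+2}−x̄) = 43.6111
γ_2 = 43.6111 / 6 = 7.269

7.269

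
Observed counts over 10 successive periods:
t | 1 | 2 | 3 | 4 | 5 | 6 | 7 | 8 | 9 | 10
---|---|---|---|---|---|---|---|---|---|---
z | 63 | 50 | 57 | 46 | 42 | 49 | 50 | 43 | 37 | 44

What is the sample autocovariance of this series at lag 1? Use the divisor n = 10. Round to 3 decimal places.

12.799

Mean z̄ = (63 + 50 + 57 + 46 + 42 + 49 + 50 + 43 + 37 + 44)/10 = 48.1000
Σ_{t=1}^{9}(z_t−z̄)(z_{t+1}−z̄) = 127.9900
γ_1 = 127.9900 / 10 = 12.799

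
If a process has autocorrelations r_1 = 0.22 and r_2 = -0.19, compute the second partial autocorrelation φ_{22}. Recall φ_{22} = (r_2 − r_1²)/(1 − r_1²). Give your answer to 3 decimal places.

φ_{22} = (r_2 − r_1²) / (1 − r_1²)
r_1² = (0.22)² = 0.0484
Numerator = -0.19 − 0.0484 = -0.2384; denominator = 1 − 0.0484 = 0.9516
φ_{22} = -0.2384 / 0.9516 = -0.251

-0.251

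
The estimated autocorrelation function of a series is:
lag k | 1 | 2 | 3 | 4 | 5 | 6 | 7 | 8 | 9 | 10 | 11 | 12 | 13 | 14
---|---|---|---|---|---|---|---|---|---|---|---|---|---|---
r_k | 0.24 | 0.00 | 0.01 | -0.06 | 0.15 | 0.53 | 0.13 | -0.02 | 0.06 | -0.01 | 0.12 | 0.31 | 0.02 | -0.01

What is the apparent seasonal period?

6

The largest autocorrelation is r_6 = 0.53, with a weaker echo at lag 12 (0.31); the remaining lags stay at or below 0.24. The elevated value at lag 1 (0.24), dropping to 0.00 at lag 2, reflects decaying short-term dependence rather than seasonality.
The dominant spike at lag 6 indicates a seasonal period of 6.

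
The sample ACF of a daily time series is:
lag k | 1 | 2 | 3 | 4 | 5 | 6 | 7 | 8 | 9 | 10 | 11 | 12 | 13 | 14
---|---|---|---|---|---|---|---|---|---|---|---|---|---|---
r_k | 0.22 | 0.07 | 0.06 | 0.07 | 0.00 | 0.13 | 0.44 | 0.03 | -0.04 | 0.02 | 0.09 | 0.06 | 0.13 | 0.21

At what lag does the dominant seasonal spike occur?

The largest autocorrelation is r_7 = 0.44; the remaining lags stay at or below 0.22. The elevated value at lag 1 (0.22), dropping to 0.07 at lag 2, reflects decaying short-term dependence rather than seasonality.
The dominant spike at lag 7 indicates a seasonal period of 7.

7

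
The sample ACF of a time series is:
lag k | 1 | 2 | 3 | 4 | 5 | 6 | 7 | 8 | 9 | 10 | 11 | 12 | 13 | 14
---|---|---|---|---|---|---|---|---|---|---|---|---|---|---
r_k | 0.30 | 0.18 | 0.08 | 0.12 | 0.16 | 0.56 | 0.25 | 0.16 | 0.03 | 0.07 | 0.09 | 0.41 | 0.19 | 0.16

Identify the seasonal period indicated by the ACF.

The largest autocorrelation is r_6 = 0.56, with a weaker echo at lag 12 (0.41); the remaining lags stay at or below 0.30. The elevated value at lag 1 (0.30), dropping to 0.18 at lag 2, reflects decaying short-term dependence rather than seasonality.
The dominant spike at lag 6 indicates a seasonal period of 6.

6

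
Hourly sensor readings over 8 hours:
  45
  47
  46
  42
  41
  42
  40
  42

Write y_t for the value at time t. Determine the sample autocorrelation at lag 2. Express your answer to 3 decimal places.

Mean ȳ = (45 + 47 + 46 + 42 + 41 + 42 + 40 + 42)/8 = 43.1250
Deviations from mean: 1.8750, 3.8750, 2.8750, -1.1250, -2.1250, -1.1250, -3.1250, -1.1250
Numerator Σ_{t=1}^{6}(y_t−ȳ)(y_{t+2}−ȳ) = 4.0938
Denominator Σ(y_t−ȳ)² = 44.8750
r_2 = 4.0938 / 44.8750 = 0.091

0.091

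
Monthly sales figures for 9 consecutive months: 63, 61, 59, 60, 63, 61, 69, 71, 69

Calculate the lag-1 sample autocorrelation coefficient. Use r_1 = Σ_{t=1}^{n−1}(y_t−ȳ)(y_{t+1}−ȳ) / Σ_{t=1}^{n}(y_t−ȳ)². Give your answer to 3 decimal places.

0.625

Mean ȳ = (63 + 61 + 59 + 60 + 63 + 61 + 69 + 71 + 69)/9 = 64.0000
Numerator Σ_{t=1}^{8}(y_t−ȳ)(y_{t+1}−ȳ) = 100.0000
Denominator Σ(y_t−ȳ)² = 160.0000
r_1 = 100.0000 / 160.0000 = 0.625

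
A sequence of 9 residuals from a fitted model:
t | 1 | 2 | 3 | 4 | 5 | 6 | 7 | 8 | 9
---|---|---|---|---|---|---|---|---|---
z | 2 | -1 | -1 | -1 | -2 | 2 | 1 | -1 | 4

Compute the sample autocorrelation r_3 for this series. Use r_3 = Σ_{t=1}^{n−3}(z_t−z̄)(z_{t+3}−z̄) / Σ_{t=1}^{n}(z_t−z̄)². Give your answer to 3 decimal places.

0.219

Mean z̄ = (2 − 1 − 1 − 1 − 2 + 2 + 1 − 1 + 4)/9 = 0.3333
Σ(z_t−z̄)(z_{t+3}−z̄) = (-2.2222) + (3.1111) + (-2.2222) + (-0.8889) + (3.1111) + (6.1111) = 7.0000
Denominator Σ(z_t−z̄)² = 32.0000
r_3 = 7.0000 / 32.0000 = 0.219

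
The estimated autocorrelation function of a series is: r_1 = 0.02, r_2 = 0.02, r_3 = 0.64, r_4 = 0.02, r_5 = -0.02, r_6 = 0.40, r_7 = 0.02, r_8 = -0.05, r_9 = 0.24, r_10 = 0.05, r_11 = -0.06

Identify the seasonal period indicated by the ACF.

3

The largest autocorrelation is r_3 = 0.64, with weaker echoes at lags 6 (0.40) and 9 (0.24); the remaining lags stay at or below 0.05.
The dominant spike at lag 3 indicates a seasonal period of 3.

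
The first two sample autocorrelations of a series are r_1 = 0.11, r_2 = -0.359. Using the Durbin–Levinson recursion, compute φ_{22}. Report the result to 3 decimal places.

φ_{22} = (r_2 − r_1²) / (1 − r_1²)
r_1² = (0.11)² = 0.0121
Numerator = -0.359 − 0.0121 = -0.3711; denominator = 1 − 0.0121 = 0.9879
φ_{22} = -0.3711 / 0.9879 = -0.376

-0.376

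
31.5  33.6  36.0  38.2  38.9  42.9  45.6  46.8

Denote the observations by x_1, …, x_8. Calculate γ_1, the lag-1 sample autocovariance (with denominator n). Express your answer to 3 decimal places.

16.969

Mean x̄ = (31.5 + 33.6 + 36.0 + 38.2 + 38.9 + 42.9 + 45.6 + 46.8)/8 = 39.1875
Deviations: -7.6875, -5.5875, -3.1875, -0.9875, -0.2875, 3.7125, 6.4125, 7.6125
Σ_{t=1}^{7}(x_t−x̄)(x_{t+1}−x̄) = 135.7498
γ_1 = 135.7498 / 8 = 16.969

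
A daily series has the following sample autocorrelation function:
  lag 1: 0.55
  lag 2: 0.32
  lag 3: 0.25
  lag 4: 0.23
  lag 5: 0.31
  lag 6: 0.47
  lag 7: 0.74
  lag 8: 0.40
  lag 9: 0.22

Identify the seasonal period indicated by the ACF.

The largest autocorrelation is r_7 = 0.74; the remaining lags stay at or below 0.55. The elevated value at lag 1 (0.55), dropping to 0.32 at lag 2, reflects decaying short-term dependence rather than seasonality.
The dominant spike at lag 7 indicates a seasonal period of 7.

7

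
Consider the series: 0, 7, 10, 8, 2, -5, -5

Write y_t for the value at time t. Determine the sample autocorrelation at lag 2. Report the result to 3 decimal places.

Mean ȳ = (0 + 7 + 10 + 8 + 2 − 5 − 5)/7 = 2.4286
Deviations from mean: -2.4286, 4.5714, 7.5714, 5.5714, -0.4286, -7.4286, -7.4286
Numerator Σ_{t=1}^{5}(y_t−ȳ)(y_{t+2}−ȳ) = -34.3673
Denominator Σ(y_t−ȳ)² = 225.7143
r_2 = -34.3673 / 225.7143 = -0.152

-0.152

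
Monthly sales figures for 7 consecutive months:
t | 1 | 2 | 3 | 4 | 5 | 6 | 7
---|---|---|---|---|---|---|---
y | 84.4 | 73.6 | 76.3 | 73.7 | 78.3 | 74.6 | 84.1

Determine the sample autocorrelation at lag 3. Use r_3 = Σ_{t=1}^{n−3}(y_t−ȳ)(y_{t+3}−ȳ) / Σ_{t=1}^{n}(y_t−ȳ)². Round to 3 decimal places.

Mean ȳ = (84.4 + 73.6 + 76.3 + 73.7 + 78.3 + 74.6 + 84.1)/7 = 77.8571
Deviations from mean: 6.5429, -4.2571, -1.5571, -4.1571, 0.4429, -3.2571, 6.2429
Σ(y_t−ȳ)(y_{t+3}−ȳ) = (-27.1996) + (-1.8853) + (5.0718) + (-25.9524) = -49.9655
Denominator Σ(y_t−ȳ)² = 130.4171
r_3 = -49.9655 / 130.4171 = -0.383

-0.383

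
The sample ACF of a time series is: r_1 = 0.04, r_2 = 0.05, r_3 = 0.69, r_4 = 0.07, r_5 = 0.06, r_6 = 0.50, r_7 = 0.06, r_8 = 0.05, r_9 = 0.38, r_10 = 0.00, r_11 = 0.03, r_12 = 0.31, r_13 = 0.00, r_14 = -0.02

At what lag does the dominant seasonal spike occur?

The largest autocorrelation is r_3 = 0.69, with weaker echoes at lags 6 (0.50), 9 (0.38) and 12 (0.31); the remaining lags stay at or below 0.07.
The dominant spike at lag 3 indicates a seasonal period of 3.

3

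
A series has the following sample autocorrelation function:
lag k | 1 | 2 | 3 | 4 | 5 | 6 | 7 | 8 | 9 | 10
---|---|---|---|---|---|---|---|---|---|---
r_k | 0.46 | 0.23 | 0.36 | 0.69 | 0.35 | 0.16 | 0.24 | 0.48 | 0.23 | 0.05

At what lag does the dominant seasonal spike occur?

4

The largest autocorrelation is r_4 = 0.69, with a weaker echo at lag 8 (0.48); the remaining lags stay at or below 0.46. The elevated value at lag 1 (0.46), dropping to 0.23 at lag 2, reflects decaying short-term dependence rather than seasonality.
The dominant spike at lag 4 indicates a seasonal period of 4.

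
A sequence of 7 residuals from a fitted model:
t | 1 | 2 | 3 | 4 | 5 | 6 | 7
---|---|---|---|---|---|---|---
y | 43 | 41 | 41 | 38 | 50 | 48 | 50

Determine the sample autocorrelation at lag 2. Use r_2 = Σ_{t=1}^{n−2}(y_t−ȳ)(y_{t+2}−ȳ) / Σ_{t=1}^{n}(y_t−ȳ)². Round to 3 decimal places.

Mean ȳ = (43 + 41 + 41 + 38 + 50 + 48 + 50)/7 = 44.4286
Deviations from mean: -1.4286, -3.4286, -3.4286, -6.4286, 5.5714, 3.5714, 5.5714
Σ(y_t−ȳ)(y_{t+2}−ȳ) = (4.8980) + (22.0408) + (-19.1020) + (-22.9592) + (31.0408) = 15.9184
Denominator Σ(y_t−ȳ)² = 141.7143
r_2 = 15.9184 / 141.7143 = 0.112

0.112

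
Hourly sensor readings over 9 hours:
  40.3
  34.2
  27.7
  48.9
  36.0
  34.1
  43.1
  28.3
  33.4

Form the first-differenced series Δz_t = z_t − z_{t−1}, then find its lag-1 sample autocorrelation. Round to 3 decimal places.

-0.568

First differences Δz: -6.1, -6.5, 21.2, -12.9, -1.9, 9.0, -14.8, 5.1
Mean of differences = -0.8625
Numerator Σ(Δz_t−Δz̄)(Δz_{t+1}−Δz̄) = -578.7327
Denominator Σ(Δz_t−Δz̄)² = 1019.0188
r_1(Δz) = -578.7327 / 1019.0188 = -0.568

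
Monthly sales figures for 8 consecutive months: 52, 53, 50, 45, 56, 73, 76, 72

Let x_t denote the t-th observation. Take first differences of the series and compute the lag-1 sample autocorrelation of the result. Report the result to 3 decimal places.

0.264

First differences Δx: 1, -3, -5, 11, 17, 3, -4
Mean of differences = 2.8571
Numerator Σ(Δx_t−Δx̄)(Δx_{t+1}−Δx̄) = 109.1224
Denominator Σ(Δx_t−Δx̄)² = 412.8571
r_1(Δx) = 109.1224 / 412.8571 = 0.264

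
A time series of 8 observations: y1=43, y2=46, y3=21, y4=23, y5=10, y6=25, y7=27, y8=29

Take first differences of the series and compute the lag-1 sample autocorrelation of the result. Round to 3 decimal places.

First differences Δy: 3, -25, 2, -13, 15, 2, 2
Mean of differences = -2.0000
Numerator Σ(Δy_t−Δȳ)(Δy_{t+1}−Δȳ) = -354.0000
Denominator Σ(Δy_t−Δȳ)² = 1012.0000
r_1(Δy) = -354.0000 / 1012.0000 = -0.350

-0.350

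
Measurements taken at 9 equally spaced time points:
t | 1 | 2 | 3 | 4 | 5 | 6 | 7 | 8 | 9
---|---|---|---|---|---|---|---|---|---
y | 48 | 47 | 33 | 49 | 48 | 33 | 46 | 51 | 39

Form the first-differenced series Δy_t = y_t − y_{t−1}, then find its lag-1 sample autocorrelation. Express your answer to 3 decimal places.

-0.395

First differences Δy: -1, -14, 16, -1, -15, 13, 5, -12
Mean of differences = -1.1250
Numerator Σ(Δy_t−Δȳ)(Δy_{t+1}−Δȳ) = -397.7656
Denominator Σ(Δy_t−Δȳ)² = 1006.8750
r_1(Δy) = -397.7656 / 1006.8750 = -0.395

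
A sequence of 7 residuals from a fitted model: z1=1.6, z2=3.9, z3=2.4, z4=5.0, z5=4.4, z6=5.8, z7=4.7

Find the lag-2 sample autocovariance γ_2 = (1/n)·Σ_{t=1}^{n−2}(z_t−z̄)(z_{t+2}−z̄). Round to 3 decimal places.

Mean z̄ = (1.6 + 3.9 + 2.4 + 5.0 + 4.4 + 5.8 + 4.7)/7 = 3.9714
Σ_{t=1}^{5}(z_t−z̄)(z_{t+2}−z̄) = 5.1727
γ_2 = 5.1727 / 7 = 0.739

0.739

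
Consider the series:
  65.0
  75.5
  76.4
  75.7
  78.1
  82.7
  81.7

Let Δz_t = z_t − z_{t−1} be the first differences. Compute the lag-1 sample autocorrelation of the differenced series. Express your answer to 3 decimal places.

First differences Δz: 10.5, 0.9, -0.7, 2.4, 4.6, -1.0
Mean of differences = 2.7833
Numerator Σ(Δz_t−Δz̄)(Δz_{t+1}−Δz̄) = -14.2069
Denominator Σ(Δz_t−Δz̄)² = 92.9883
r_1(Δz) = -14.2069 / 92.9883 = -0.153

-0.153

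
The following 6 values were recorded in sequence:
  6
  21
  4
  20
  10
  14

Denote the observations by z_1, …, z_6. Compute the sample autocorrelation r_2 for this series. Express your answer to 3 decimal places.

0.602

Mean z̄ = (6 + 21 + 4 + 20 + 10 + 14)/6 = 12.5000
Σ(z_t−z̄)(z_{t+2}−z̄) = (55.2500) + (63.7500) + (21.2500) + (11.2500) = 151.5000
Denominator Σ(z_t−z̄)² = 251.5000
r_2 = 151.5000 / 251.5000 = 0.602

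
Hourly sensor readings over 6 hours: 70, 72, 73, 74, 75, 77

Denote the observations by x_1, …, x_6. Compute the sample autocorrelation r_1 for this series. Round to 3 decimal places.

0.398

Mean x̄ = (70 + 72 + 73 + 74 + 75 + 77)/6 = 73.5000
Deviations from mean: -3.5000, -1.5000, -0.5000, 0.5000, 1.5000, 3.5000
Σ(x_t−x̄)(x_{t+1}−x̄) = (5.2500) + (0.7500) + (-0.2500) + (0.7500) + (5.2500) = 11.7500
Denominator Σ(x_t−x̄)² = 29.5000
r_1 = 11.7500 / 29.5000 = 0.398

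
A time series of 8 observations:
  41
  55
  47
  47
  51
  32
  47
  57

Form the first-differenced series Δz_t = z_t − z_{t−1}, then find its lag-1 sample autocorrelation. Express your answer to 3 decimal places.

First differences Δz: 14, -8, 0, 4, -19, 15, 10
Mean of differences = 2.2857
Numerator Σ(Δz_t−Δz̄)(Δz_{t+1}−Δz̄) = -309.9388
Denominator Σ(Δz_t−Δz̄)² = 925.4286
r_1(Δz) = -309.9388 / 925.4286 = -0.335

-0.335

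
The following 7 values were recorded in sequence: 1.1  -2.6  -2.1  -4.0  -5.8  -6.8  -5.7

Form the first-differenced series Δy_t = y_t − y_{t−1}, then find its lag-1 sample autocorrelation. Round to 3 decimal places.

First differences Δy: -3.7, 0.5, -1.9, -1.8, -1.0, 1.1
Mean of differences = -1.1333
Numerator Σ(Δy_t−Δȳ)(Δy_{t+1}−Δȳ) = -4.7244
Denominator Σ(Δy_t−Δȳ)² = 15.2933
r_1(Δy) = -4.7244 / 15.2933 = -0.309

-0.309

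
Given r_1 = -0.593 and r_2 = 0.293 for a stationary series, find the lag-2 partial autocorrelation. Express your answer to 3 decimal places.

-0.090

φ_{22} = (r_2 − r_1²) / (1 − r_1²)
r_1² = (-0.593)² = 0.351649
Numerator = 0.293 − 0.3516 = -0.0586; denominator = 1 − 0.3516 = 0.6484
φ_{22} = -0.0586 / 0.6484 = -0.090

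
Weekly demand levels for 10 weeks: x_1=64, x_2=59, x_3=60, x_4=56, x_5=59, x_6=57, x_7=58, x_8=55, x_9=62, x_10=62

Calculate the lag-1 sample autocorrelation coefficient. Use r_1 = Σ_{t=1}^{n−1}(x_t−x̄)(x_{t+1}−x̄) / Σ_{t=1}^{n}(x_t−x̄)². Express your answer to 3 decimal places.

Mean x̄ = (64 + 59 + 60 + 56 + 59 + 57 + 58 + 55 + 62 + 62)/10 = 59.2000
Numerator Σ_{t=1}^{9}(x_t−x̄)(x_{t+1}−x̄) = 1.1600
Denominator Σ(x_t−x̄)² = 73.6000
r_1 = 1.1600 / 73.6000 = 0.016

0.016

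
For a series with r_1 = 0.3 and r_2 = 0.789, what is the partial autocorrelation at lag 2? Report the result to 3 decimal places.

φ_{22} = (r_2 − r_1²) / (1 − r_1²)
r_1² = (0.3)² = 0.09
Numerator = 0.789 − 0.0900 = 0.6990; denominator = 1 − 0.0900 = 0.9100
φ_{22} = 0.6990 / 0.9100 = 0.768

0.768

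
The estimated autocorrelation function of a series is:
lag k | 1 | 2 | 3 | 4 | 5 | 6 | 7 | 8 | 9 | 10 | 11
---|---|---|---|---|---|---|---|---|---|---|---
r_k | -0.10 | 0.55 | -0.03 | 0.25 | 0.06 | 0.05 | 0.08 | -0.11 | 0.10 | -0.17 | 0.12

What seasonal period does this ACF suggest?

2

The largest autocorrelation is r_2 = 0.55, with a weaker echo at lag 4 (0.25); the remaining lags stay at or below 0.12.
The dominant spike at lag 2 indicates a seasonal period of 2.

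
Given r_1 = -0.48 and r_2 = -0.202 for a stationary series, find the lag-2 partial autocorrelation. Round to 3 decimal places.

φ_{22} = (r_2 − r_1²) / (1 − r_1²)
r_1² = (-0.48)² = 0.2304
Numerator = -0.202 − 0.2304 = -0.4324; denominator = 1 − 0.2304 = 0.7696
φ_{22} = -0.4324 / 0.7696 = -0.562

-0.562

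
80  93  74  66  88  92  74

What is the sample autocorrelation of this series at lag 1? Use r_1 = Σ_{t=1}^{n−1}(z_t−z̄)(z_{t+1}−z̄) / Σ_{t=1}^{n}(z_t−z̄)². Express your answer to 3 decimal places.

Mean z̄ = (80 + 93 + 74 + 66 + 88 + 92 + 74)/7 = 81.0000
Deviations from mean: -1.0000, 12.0000, -7.0000, -15.0000, 7.0000, 11.0000, -7.0000
Numerator Σ_{t=1}^{6}(z_t−z̄)(z_{t+1}−z̄) = -96.0000
Denominator Σ(z_t−z̄)² = 638.0000
r_1 = -96.0000 / 638.0000 = -0.150

-0.150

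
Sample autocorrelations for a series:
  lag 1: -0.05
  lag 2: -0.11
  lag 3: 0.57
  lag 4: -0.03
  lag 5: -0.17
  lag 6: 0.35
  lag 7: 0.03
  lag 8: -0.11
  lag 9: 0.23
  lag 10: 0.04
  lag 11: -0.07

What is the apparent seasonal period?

The largest autocorrelation is r_3 = 0.57, with weaker echoes at lags 6 (0.35) and 9 (0.23); the remaining lags stay at or below 0.04.
The dominant spike at lag 3 indicates a seasonal period of 3.

3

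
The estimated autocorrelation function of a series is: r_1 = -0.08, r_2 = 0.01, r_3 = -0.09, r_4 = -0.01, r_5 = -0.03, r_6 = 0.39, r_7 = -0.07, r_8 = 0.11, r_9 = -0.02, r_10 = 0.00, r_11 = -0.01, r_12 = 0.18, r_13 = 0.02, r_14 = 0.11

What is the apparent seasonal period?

The largest autocorrelation is r_6 = 0.39, with a weaker echo at lag 12 (0.18); the remaining lags stay at or below 0.11.
The dominant spike at lag 6 indicates a seasonal period of 6.

6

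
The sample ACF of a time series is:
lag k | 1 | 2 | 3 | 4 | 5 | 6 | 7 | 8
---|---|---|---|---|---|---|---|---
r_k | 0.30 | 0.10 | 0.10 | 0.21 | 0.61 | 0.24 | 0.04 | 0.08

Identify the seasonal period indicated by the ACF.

The largest autocorrelation is r_5 = 0.61; the remaining lags stay at or below 0.30. The elevated value at lag 1 (0.30), dropping to 0.10 at lag 2, reflects decaying short-term dependence rather than seasonality.
The dominant spike at lag 5 indicates a seasonal period of 5.

5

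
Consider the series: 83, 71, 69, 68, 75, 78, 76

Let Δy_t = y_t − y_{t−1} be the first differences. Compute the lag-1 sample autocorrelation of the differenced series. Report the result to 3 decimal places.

0.201

First differences Δy: -12, -2, -1, 7, 3, -2
Mean of differences = -1.1667
Numerator Σ(Δy_t−Δȳ)(Δy_{t+1}−Δȳ) = 40.8056
Denominator Σ(Δy_t−Δȳ)² = 202.8333
r_1(Δy) = 40.8056 / 202.8333 = 0.201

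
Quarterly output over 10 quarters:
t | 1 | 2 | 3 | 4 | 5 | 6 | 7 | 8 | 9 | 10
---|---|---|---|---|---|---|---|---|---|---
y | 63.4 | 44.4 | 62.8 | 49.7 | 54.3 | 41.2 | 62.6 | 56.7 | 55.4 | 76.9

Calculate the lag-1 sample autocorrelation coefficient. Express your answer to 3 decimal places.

Mean ȳ = (63.4 + 44.4 + 62.8 + 49.7 + 54.3 + 41.2 + 62.6 + 56.7 + 55.4 + 76.9)/10 = 56.7400
Numerator Σ_{t=1}^{9}(y_t−ȳ)(y_{t+1}−ȳ) = -262.7916
Denominator Σ(y_t−ȳ)² = 972.9240
r_1 = -262.7916 / 972.9240 = -0.270

-0.270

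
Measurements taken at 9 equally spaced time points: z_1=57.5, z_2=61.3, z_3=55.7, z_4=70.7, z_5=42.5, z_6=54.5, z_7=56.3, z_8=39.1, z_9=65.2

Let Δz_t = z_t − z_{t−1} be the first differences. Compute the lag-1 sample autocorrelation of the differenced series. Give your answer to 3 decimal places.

-0.598

First differences Δz: 3.8, -5.6, 15.0, -28.2, 12.0, 1.8, -17.2, 26.1
Mean of differences = 0.9625
Numerator Σ(Δz_t−Δz̄)(Δz_{t+1}−Δz̄) = -1304.5189
Denominator Σ(Δz_t−Δz̄)² = 2182.9188
r_1(Δz) = -1304.5189 / 2182.9188 = -0.598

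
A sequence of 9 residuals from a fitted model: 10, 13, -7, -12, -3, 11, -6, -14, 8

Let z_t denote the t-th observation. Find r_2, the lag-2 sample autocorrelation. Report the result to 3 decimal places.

Mean z̄ = (10 + 13 − 7 − 12 − 3 + 11 − 6 − 14 + 8)/9 = 0.0000
Σ(z_t−z̄)(z_{t+2}−z̄) = (-70.0000) + (-156.0000) + (21.0000) + (-132.0000) + (18.0000) + (-154.0000) + (-48.0000) = -521.0000
Denominator Σ(z_t−z̄)² = 888.0000
r_2 = -521.0000 / 888.0000 = -0.587

-0.587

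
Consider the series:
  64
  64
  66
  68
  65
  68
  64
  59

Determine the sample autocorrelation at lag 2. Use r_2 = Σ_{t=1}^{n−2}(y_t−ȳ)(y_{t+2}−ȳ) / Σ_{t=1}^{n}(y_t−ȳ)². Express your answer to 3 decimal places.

Mean ȳ = (64 + 64 + 66 + 68 + 65 + 68 + 64 + 59)/8 = 64.7500
Numerator Σ_{t=1}^{6}(y_t−ȳ)(y_{t+2}−ȳ) = -11.3750
Denominator Σ(y_t−ȳ)² = 57.5000
r_2 = -11.3750 / 57.5000 = -0.198

-0.198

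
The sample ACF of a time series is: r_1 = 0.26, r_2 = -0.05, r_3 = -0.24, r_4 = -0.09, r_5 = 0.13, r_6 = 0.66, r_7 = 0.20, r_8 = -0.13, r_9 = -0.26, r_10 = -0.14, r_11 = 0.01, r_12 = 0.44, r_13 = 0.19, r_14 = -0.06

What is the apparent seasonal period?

6

The largest autocorrelation is r_6 = 0.66, with a weaker echo at lag 12 (0.44); the remaining lags stay at or below 0.26.
The dominant spike at lag 6 indicates a seasonal period of 6.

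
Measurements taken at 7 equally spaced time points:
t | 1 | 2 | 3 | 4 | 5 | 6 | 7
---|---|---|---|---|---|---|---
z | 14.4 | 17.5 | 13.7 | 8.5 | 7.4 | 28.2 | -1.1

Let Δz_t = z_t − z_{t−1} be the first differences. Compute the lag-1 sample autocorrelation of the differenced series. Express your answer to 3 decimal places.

First differences Δz: 3.1, -3.8, -5.2, -1.1, 20.8, -29.3
Mean of differences = -2.5833
Numerator Σ(Δz_t−Δz̄)(Δz_{t+1}−Δz̄) = -597.6519
Denominator Σ(Δz_t−Δz̄)² = 1303.3883
r_1(Δz) = -597.6519 / 1303.3883 = -0.459

-0.459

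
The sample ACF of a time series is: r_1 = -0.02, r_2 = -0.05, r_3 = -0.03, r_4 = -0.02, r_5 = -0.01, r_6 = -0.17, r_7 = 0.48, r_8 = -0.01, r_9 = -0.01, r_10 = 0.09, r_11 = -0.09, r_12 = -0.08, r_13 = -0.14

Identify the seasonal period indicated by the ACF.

7

The largest autocorrelation is r_7 = 0.48; the remaining lags stay at or below 0.09.
The dominant spike at lag 7 indicates a seasonal period of 7.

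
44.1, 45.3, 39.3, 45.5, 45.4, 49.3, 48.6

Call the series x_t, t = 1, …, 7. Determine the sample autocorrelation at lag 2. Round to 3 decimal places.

Mean x̄ = (44.1 + 45.3 + 39.3 + 45.5 + 45.4 + 49.3 + 48.6)/7 = 45.3571
Deviations from mean: -1.2571, -0.0571, -6.0571, 0.1429, 0.0429, 3.9429, 3.2429
Numerator Σ_{t=1}^{5}(x_t−x̄)(x_{t+2}−x̄) = 8.0492
Denominator Σ(x_t−x̄)² = 64.3571
r_2 = 8.0492 / 64.3571 = 0.125

0.125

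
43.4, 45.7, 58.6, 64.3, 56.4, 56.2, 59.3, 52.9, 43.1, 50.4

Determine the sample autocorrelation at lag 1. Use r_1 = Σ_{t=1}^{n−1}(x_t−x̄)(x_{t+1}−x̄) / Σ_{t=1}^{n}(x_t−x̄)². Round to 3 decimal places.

0.399

Mean x̄ = (43.4 + 45.7 + 58.6 + 64.3 + 56.4 + 56.2 + 59.3 + 52.9 + 43.1 + 50.4)/10 = 53.0300
Numerator Σ_{t=1}^{9}(x_t−x̄)(x_{t+1}−x̄) = 187.6641
Denominator Σ(x_t−x̄)² = 470.7610
r_1 = 187.6641 / 470.7610 = 0.399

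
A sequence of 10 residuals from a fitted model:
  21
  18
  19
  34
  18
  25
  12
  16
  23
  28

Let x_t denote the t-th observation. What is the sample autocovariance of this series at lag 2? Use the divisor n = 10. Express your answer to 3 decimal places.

Mean x̄ = (21 + 18 + 19 + 34 + 18 + 25 + 12 + 16 + 23 + 28)/10 = 21.4000
Σ_{t=1}^{8}(x_t−x̄)(x_{t+2}−x̄) = -26.5200
γ_2 = -26.5200 / 10 = -2.652

-2.652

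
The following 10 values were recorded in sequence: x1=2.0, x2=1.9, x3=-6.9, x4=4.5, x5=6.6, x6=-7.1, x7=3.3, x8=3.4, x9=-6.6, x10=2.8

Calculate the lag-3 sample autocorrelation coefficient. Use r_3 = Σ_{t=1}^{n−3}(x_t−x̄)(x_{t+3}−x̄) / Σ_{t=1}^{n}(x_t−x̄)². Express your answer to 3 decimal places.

0.664

Mean x̄ = (2.0 + 1.9 − 6.9 + 4.5 + 6.6 − 7.1 + 3.3 + 3.4 − 6.6 + 2.8)/10 = 0.3900
Σ(x_t−x̄)(x_{t+3}−x̄) = (6.6171) + (9.3771) + (54.6021) + (11.9601) + (18.6921) + (52.3551) + (7.0131) = 160.6167
Denominator Σ(x_t−x̄)² = 241.7690
r_3 = 160.6167 / 241.7690 = 0.664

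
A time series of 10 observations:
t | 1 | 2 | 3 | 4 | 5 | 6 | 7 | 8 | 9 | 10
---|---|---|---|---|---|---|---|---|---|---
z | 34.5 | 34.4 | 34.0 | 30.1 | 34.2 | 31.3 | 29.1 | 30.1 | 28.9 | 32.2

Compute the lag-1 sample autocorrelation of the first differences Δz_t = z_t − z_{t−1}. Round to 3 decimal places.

-0.494

First differences Δz: -0.1, -0.4, -3.9, 4.1, -2.9, -2.2, 1.0, -1.2, 3.3
Mean of differences = -0.2556
Numerator Σ(Δz_t−Δz̄)(Δz_{t+1}−Δz̄) = -28.7309
Denominator Σ(Δz_t−Δz̄)² = 58.1822
r_1(Δz) = -28.7309 / 58.1822 = -0.494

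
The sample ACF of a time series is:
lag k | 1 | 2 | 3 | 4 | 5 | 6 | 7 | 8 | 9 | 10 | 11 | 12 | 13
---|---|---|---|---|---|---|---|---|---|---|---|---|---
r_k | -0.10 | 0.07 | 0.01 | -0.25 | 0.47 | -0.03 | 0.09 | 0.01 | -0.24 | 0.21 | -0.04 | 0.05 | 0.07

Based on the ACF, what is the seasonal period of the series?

The largest autocorrelation is r_5 = 0.47, with a weaker echo at lag 10 (0.21); the remaining lags stay at or below 0.09.
The dominant spike at lag 5 indicates a seasonal period of 5.

5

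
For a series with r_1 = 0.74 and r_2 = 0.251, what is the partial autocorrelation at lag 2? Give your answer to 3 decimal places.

-0.656

φ_{22} = (r_2 − r_1²) / (1 − r_1²)
r_1² = (0.74)² = 0.5476
Numerator = 0.251 − 0.5476 = -0.2966; denominator = 1 − 0.5476 = 0.4524
φ_{22} = -0.2966 / 0.4524 = -0.656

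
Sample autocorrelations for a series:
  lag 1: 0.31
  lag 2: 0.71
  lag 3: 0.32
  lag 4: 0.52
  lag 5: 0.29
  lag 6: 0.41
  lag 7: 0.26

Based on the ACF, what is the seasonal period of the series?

The largest autocorrelation is r_2 = 0.71, with weaker echoes at lags 4 (0.52) and 6 (0.41); the remaining lags stay at or below 0.32.
The dominant spike at lag 2 indicates a seasonal period of 2.

2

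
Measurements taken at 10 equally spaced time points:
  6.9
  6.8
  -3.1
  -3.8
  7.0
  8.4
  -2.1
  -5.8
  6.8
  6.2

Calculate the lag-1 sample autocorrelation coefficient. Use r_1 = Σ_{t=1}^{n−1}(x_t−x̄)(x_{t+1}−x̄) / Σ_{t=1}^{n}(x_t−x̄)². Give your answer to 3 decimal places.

0.073

Mean x̄ = (6.9 + 6.8 − 3.1 − 3.8 + 7.0 + 8.4 − 2.1 − 5.8 + 6.8 + 6.2)/10 = 2.7300
Numerator Σ_{t=1}^{9}(x_t−x̄)(x_{t+1}−x̄) = 20.8611
Denominator Σ(x_t−x̄)² = 285.6610
r_1 = 20.8611 / 285.6610 = 0.073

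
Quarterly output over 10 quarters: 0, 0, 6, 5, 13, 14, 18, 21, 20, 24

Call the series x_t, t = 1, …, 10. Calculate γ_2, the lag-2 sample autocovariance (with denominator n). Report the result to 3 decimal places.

31.548

Mean x̄ = (0 + 0 + 6 + 5 + 13 + 14 + 18 + 21 + 20 + 24)/10 = 12.1000
Σ_{t=1}^{8}(x_t−x̄)(x_{t+2}−x̄) = 315.4800
γ_2 = 315.4800 / 10 = 31.548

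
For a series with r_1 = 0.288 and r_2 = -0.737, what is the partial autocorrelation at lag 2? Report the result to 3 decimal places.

-0.894

φ_{22} = (r_2 − r_1²) / (1 − r_1²)
r_1² = (0.288)² = 0.082944
Numerator = -0.737 − 0.0829 = -0.8199; denominator = 1 − 0.0829 = 0.9171
φ_{22} = -0.8199 / 0.9171 = -0.894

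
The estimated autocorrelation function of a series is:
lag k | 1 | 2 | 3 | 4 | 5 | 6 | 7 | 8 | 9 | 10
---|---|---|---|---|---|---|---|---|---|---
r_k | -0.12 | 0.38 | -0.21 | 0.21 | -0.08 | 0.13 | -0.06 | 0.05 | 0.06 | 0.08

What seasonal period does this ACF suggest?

2

The largest autocorrelation is r_2 = 0.38, with a weaker echo at lag 4 (0.21); the remaining lags stay at or below 0.13.
The dominant spike at lag 2 indicates a seasonal period of 2.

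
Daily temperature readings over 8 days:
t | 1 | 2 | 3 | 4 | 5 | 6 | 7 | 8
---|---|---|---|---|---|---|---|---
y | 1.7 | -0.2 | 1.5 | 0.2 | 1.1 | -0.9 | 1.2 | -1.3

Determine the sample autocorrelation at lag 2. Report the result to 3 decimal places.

Mean ȳ = (1.7 − 0.2 + 1.5 + 0.2 + 1.1 − 0.9 + 1.2 − 1.3)/8 = 0.4125
Numerator Σ_{t=1}^{6}(y_t−ȳ)(y_{t+2}−ȳ) = 5.3459
Denominator Σ(y_t−ȳ)² = 9.0088
r_2 = 5.3459 / 9.0088 = 0.593

0.593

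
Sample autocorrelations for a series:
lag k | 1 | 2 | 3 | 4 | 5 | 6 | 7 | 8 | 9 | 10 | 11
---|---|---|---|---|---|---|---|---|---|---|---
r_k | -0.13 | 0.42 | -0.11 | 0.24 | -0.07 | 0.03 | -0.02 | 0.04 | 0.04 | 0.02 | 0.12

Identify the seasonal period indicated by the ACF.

The largest autocorrelation is r_2 = 0.42, with a weaker echo at lag 4 (0.24); the remaining lags stay at or below 0.12.
The dominant spike at lag 2 indicates a seasonal period of 2.

2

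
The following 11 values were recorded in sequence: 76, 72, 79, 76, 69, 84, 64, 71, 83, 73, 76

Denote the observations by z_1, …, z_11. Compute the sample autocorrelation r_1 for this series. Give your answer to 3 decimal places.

-0.506

Mean z̄ = (76 + 72 + 79 + 76 + 69 + 84 + 64 + 71 + 83 + 73 + 76)/11 = 74.8182
Numerator Σ_{t=1}^{10}(z_t−z̄)(z_{t+1}−z̄) = -176.7603
Denominator Σ(z_t−z̄)² = 349.6364
r_1 = -176.7603 / 349.6364 = -0.506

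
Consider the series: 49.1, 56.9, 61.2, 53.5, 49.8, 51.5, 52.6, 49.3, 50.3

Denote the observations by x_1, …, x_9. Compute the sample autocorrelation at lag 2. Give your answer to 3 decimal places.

-0.369

Mean x̄ = (49.1 + 56.9 + 61.2 + 53.5 + 49.8 + 51.5 + 52.6 + 49.3 + 50.3)/9 = 52.6889
Numerator Σ_{t=1}^{7}(x_t−x̄)(x_{t+2}−x̄) = -48.1836
Denominator Σ(x_t−x̄)² = 130.6689
r_2 = -48.1836 / 130.6689 = -0.369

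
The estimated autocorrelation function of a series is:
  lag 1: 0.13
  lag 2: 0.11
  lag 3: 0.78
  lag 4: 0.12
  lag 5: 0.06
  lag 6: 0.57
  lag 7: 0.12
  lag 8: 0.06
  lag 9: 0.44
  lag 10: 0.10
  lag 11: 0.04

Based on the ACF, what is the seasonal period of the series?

3

The largest autocorrelation is r_3 = 0.78, with weaker echoes at lags 6 (0.57) and 9 (0.44); the remaining lags stay at or below 0.13.
The dominant spike at lag 3 indicates a seasonal period of 3.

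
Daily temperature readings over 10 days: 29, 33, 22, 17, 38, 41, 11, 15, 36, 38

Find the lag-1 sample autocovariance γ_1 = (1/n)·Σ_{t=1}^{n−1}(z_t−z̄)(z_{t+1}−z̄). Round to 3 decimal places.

3.700

Mean z̄ = (29 + 33 + 22 + 17 + 38 + 41 + 11 + 15 + 36 + 38)/10 = 28.0000
Σ_{t=1}^{9}(z_t−z̄)(z_{t+1}−z̄) = 37.0000
γ_1 = 37.0000 / 10 = 3.700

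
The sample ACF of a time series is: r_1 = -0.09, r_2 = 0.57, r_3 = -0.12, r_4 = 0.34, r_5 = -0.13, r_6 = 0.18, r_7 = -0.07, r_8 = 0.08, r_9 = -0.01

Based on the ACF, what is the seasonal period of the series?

2

The largest autocorrelation is r_2 = 0.57, with weaker echoes at lags 4 (0.34) and 6 (0.18); the remaining lags stay at or below 0.08.
The dominant spike at lag 2 indicates a seasonal period of 2.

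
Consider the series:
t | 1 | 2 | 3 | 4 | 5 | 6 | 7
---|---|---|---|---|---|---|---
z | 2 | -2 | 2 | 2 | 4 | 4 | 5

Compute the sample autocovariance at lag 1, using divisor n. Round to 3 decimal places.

Mean z̄ = (2 − 2 + 2 + 2 + 4 + 4 + 5)/7 = 2.4286
Σ_{t=1}^{6}(z_t−z̄)(z_{t+1}−z̄) = 9.8163
γ_1 = 9.8163 / 7 = 1.402

1.402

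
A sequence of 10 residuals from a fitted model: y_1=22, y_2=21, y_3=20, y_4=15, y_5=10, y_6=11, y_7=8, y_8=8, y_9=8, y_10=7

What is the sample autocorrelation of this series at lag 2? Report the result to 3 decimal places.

Mean ȳ = (22 + 21 + 20 + 15 + 10 + 11 + 8 + 8 + 8 + 7)/10 = 13.0000
Numerator Σ_{t=1}^{8}(y_t−ȳ)(y_{t+2}−ȳ) = 134.0000
Denominator Σ(y_t−ȳ)² = 322.0000
r_2 = 134.0000 / 322.0000 = 0.416

0.416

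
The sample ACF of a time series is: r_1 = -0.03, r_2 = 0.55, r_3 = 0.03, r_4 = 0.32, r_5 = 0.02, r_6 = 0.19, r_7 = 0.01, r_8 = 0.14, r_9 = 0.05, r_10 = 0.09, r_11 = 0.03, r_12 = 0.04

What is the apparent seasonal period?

The largest autocorrelation is r_2 = 0.55, with weaker echoes at lags 4 (0.32) and 6 (0.19); the remaining lags stay at or below 0.14.
The dominant spike at lag 2 indicates a seasonal period of 2.

2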